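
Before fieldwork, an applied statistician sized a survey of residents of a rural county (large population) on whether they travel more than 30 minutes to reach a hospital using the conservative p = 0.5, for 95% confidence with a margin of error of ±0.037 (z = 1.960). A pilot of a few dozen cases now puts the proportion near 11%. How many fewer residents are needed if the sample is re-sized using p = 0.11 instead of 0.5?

427

Conservative (p = 0.5): n = 1.960² × 0.25 / 0.037² ≈ 701.53 → 702.
Using p = 0.11: p(1−p) = 0.0979, so n = 1.960² × 0.0979 / 0.037² ≈ 274.72 → 275.
Reduction: 702 − 275 = 427.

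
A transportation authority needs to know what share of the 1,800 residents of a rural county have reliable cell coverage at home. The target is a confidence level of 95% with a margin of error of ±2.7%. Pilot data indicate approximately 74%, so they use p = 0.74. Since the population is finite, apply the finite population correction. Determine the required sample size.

649

For 95% confidence, z = 1.960.
Unadjusted: n₀ = 1.960² × 0.74 × 0.26 / 0.027² ≈ 1013.89, so n₀ = 1014.
Finite population correction with N = 1,800: n = n₀ / (1 + (n₀−1)/N) = 1014 / (1 + 1013/1800) = 1014 / 1.5628 ≈ 648.84.
Rounding up, n = 649.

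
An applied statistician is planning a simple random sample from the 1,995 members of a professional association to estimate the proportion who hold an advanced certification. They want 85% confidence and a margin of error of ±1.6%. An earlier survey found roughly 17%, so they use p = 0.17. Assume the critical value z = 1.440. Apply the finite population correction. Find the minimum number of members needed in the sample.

727

Unadjusted: n₀ = 1.440² × 0.17 × 0.83 / 0.016² ≈ 1142.91, so n₀ = 1143.
Finite population correction with N = 1,995: n = n₀ / (1 + (n₀−1)/N) = 1143 / (1 + 1142/1995) = 1143 / 1.5724 ≈ 726.90.
Rounding up, n = 727.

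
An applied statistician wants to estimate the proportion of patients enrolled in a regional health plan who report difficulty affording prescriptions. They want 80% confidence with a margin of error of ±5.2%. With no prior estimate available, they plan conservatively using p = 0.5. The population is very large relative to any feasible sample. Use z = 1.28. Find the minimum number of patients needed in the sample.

152

With p = 0.5, p(1−p) = 0.25.
n = z²·p(1−p)/E² = 1.28² × 0.2500 / 0.052² = 1.6384 × 0.2500 / 0.002704 ≈ 151.48.
Rounding up gives n = 152.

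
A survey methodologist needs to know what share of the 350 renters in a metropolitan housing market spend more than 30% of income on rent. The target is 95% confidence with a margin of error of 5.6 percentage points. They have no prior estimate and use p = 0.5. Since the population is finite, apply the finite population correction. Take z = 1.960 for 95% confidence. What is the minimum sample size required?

164

Unadjusted: n₀ = 1.960² × 0.50 × 0.50 / 0.056² ≈ 306.25, so n₀ = 307.
Finite population correction with N = 350: n = n₀ / (1 + (n₀−1)/N) = 307 / (1 + 306/350) = 307 / 1.8743 ≈ 163.80.
Rounding up, n = 164.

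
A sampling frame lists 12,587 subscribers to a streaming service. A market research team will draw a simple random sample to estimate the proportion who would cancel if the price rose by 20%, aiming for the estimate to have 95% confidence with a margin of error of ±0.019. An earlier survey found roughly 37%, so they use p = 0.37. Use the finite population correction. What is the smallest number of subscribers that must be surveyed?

2073

For 95% confidence, z = 1.960.
Unadjusted: n₀ = 1.960² × 0.37 × 0.63 / 0.019² ≈ 2480.55, so n₀ = 2481.
Finite population correction with N = 12,587: n = n₀ / (1 + (n₀−1)/N) = 2481 / (1 + 2480/12587) = 2481 / 1.1970 ≈ 2072.63.
Rounding up, n = 2073.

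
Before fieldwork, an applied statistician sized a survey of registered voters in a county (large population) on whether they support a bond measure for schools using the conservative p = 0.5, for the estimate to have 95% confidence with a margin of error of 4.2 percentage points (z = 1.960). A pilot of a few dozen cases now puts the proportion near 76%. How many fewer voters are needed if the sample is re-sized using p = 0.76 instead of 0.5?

Conservative (p = 0.5): n = 1.960² × 0.25 / 0.042² ≈ 544.44 → 545.
Using p = 0.76: p(1−p) = 0.1824, so n = 1.960² × 0.1824 / 0.042² ≈ 397.23 → 398.
Reduction: 545 − 398 = 147.

147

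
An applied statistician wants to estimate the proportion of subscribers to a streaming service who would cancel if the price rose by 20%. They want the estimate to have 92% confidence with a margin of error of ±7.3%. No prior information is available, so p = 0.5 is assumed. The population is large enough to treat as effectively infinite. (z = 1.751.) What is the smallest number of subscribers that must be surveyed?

144

With p = 0.5, p(1−p) = 0.25.
n = z²·p(1−p)/E² = 1.751² × 0.2500 / 0.073² = 3.0660 × 0.2500 / 0.005329 ≈ 143.84.
Rounding up gives n = 144.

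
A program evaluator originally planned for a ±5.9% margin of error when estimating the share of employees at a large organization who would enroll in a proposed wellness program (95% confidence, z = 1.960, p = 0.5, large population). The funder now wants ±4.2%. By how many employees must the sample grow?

269

At ±5.9%: n = 1.960² × 0.2500 / 0.059² ≈ 275.90 → 276.
At ±4.2%: n = 1.960² × 0.2500 / 0.042² ≈ 544.44 → 545.
Additional respondents: 545 − 276 = 269.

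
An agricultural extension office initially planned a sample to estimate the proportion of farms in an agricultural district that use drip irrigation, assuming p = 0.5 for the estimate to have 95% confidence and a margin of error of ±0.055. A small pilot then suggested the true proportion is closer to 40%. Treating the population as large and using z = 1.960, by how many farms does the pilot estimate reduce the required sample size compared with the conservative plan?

13

Conservative (p = 0.5): n = 1.960² × 0.25 / 0.055² ≈ 317.49 → 318.
Using p = 0.40: p(1−p) = 0.2400, so n = 1.960² × 0.2400 / 0.055² ≈ 304.79 → 305.
Reduction: 318 − 305 = 13.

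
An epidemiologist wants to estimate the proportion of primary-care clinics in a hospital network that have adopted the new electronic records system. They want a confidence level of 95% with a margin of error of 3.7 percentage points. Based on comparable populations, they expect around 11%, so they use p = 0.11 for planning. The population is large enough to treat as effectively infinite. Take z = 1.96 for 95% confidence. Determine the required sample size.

With p = 0.11, p(1−p) = 0.0979.
n = z²·p(1−p)/E² = 1.96² × 0.0979 / 0.037² = 3.8416 × 0.0979 / 0.001369 ≈ 274.72.
Rounding up gives n = 275.

275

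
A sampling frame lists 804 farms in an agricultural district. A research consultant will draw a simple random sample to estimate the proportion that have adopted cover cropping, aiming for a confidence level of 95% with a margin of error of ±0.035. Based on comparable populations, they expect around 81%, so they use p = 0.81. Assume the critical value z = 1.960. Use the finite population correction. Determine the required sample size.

302

Unadjusted: n₀ = 1.960² × 0.81 × 0.19 / 0.035² ≈ 482.63, so n₀ = 483.
Finite population correction with N = 804: n = n₀ / (1 + (n₀−1)/N) = 483 / (1 + 482/804) = 483 / 1.5995 ≈ 301.97.
Rounding up, n = 302.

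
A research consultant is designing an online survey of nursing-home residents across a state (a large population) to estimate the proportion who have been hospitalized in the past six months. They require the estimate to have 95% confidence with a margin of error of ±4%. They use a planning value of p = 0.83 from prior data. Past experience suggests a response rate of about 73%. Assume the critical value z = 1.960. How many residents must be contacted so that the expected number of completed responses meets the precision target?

Completed interviews needed: n₀ = 1.960² × 0.1411 / 0.040² ≈ 338.78 → 339.
At a 73% response rate, contacts needed = 339 / 0.73 ≈ 464.38 → 465.

465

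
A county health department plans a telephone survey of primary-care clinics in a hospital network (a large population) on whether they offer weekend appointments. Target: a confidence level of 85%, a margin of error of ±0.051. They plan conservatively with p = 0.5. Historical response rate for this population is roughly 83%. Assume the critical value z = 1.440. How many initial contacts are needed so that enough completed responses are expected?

241

Completed interviews needed: n₀ = 1.440² × 0.2500 / 0.051² ≈ 199.31 → 200.
At an 83% response rate, contacts needed = 200 / 0.83 ≈ 240.96 → 241.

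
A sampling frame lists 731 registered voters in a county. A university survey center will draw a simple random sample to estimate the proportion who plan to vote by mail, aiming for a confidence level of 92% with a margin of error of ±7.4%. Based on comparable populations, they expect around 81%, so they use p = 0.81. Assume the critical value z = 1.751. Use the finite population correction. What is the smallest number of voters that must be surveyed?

Unadjusted: n₀ = 1.751² × 0.81 × 0.19 / 0.074² ≈ 86.17, so n₀ = 87.
Finite population correction with N = 731: n = n₀ / (1 + (n₀−1)/N) = 87 / (1 + 86/731) = 87 / 1.1176 ≈ 77.84.
Rounding up, n = 78.

78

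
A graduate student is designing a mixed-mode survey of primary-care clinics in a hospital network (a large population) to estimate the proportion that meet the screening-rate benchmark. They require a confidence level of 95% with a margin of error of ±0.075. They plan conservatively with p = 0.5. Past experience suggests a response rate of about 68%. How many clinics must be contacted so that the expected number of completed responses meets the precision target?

252

For 95% confidence, z = 1.96.
Completed interviews needed: n₀ = 1.96² × 0.2500 / 0.075² ≈ 170.74 → 171.
At a 68% response rate, contacts needed = 171 / 0.68 ≈ 251.47 → 252.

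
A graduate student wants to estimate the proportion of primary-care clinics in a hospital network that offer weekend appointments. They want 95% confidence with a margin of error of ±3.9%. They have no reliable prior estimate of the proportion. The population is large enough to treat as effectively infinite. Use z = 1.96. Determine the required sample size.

With no prior estimate, use p = 0.5, giving p(1−p) = 0.25.
n = z²·p(1−p)/E² = 1.96² × 0.2500 / 0.039² = 3.8416 × 0.2500 / 0.001521 ≈ 631.43.
Rounding up gives n = 632.

632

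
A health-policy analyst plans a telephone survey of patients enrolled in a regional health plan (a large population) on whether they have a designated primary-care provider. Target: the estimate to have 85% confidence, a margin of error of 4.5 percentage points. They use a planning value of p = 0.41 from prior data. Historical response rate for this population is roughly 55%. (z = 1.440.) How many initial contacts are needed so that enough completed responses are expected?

Completed interviews needed: n₀ = 1.440² × 0.2419 / 0.045² ≈ 247.71 → 248.
At a 55% response rate, contacts needed = 248 / 0.55 ≈ 450.91 → 451.

451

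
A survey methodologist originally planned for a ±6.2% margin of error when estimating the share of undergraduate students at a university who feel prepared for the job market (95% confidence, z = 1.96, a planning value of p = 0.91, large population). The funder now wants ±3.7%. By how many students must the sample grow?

148

At ±6.2%: n = 1.96² × 0.0819 / 0.062² ≈ 81.85 → 82.
At ±3.7%: n = 1.96² × 0.0819 / 0.037² ≈ 229.82 → 230.
Additional respondents: 230 − 82 = 148.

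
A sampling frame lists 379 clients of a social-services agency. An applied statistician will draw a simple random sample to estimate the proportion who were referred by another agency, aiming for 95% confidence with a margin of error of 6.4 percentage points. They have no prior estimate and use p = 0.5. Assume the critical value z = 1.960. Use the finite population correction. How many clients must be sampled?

146

Unadjusted: n₀ = 1.960² × 0.50 × 0.50 / 0.064² ≈ 234.47, so n₀ = 235.
Finite population correction with N = 379: n = n₀ / (1 + (n₀−1)/N) = 235 / (1 + 234/379) = 235 / 1.6174 ≈ 145.29.
Rounding up, n = 146.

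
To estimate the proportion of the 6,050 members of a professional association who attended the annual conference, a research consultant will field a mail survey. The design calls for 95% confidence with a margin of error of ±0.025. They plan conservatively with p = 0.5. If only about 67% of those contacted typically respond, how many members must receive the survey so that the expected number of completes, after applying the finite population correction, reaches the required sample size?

1830

For 95% confidence, z = 1.96.
Completed interviews needed (unadjusted): n₀ = 1.96² × 0.2500 / 0.025² ≈ 1536.64 → 1537.
FPC for N = 6,050: n = 1537 / (1 + 1536/6050) = 1537 / 1.2539 ≈ 1225.79 → 1226.
At a 67% response rate, contacts needed = 1226 / 0.67 ≈ 1829.85 → 1830.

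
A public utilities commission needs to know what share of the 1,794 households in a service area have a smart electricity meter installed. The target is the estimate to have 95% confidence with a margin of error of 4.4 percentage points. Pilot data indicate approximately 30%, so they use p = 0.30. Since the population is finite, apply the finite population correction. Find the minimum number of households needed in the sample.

339

For 95% confidence, z = 1.960.
Unadjusted: n₀ = 1.960² × 0.30 × 0.70 / 0.044² ≈ 416.70, so n₀ = 417.
Finite population correction with N = 1,794: n = n₀ / (1 + (n₀−1)/N) = 417 / (1 + 416/1794) = 417 / 1.2319 ≈ 338.51.
Rounding up, n = 339.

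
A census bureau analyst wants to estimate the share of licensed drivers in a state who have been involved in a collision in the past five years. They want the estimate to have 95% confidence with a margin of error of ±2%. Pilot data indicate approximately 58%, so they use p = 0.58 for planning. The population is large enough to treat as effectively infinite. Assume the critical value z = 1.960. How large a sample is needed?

With p = 0.58, p(1−p) = 0.2436.
n = z²·p(1−p)/E² = 1.960² × 0.2436 / 0.020² = 3.8416 × 0.2436 / 0.000400 ≈ 2339.53.
Rounding up gives n = 2340.

2340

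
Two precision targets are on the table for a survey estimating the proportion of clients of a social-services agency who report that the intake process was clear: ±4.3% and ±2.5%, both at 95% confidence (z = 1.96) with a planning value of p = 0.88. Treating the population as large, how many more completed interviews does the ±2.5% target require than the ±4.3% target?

430

At ±4.3%: n = 1.96² × 0.1056 / 0.043² ≈ 219.40 → 220.
At ±2.5%: n = 1.96² × 0.1056 / 0.025² ≈ 649.08 → 650.
Additional respondents: 650 − 220 = 430.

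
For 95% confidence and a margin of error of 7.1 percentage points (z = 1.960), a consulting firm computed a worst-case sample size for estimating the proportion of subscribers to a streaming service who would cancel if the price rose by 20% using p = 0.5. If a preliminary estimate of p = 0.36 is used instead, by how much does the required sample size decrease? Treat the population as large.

Conservative (p = 0.5): n = 1.960² × 0.25 / 0.071² ≈ 190.52 → 191.
Using p = 0.36: p(1−p) = 0.2304, so n = 1.960² × 0.2304 / 0.071² ≈ 175.58 → 176.
Reduction: 191 − 176 = 15.

15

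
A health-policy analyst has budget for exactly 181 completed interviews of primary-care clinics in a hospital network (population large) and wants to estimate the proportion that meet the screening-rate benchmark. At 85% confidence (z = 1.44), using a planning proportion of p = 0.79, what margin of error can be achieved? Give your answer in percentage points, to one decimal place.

SE(p̂) = √[p(1−p)/n] = √[0.1659/181] = 0.03027.
E = z × SE = 1.44 × 0.03027 = 0.04360, or 4.4 percentage points.

4.4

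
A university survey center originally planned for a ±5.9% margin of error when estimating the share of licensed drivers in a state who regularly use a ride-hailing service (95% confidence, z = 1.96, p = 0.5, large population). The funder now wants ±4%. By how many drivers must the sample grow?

325

At ±5.9%: n = 1.96² × 0.2500 / 0.059² ≈ 275.90 → 276.
At ±4%: n = 1.96² × 0.2500 / 0.040² ≈ 600.25 → 601.
Additional respondents: 601 − 276 = 325.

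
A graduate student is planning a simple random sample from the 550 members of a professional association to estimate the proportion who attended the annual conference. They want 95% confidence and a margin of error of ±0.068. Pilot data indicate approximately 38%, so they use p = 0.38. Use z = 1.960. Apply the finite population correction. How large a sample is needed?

Unadjusted: n₀ = 1.960² × 0.38 × 0.62 / 0.068² ≈ 195.74, so n₀ = 196.
Finite population correction with N = 550: n = n₀ / (1 + (n₀−1)/N) = 196 / (1 + 195/550) = 196 / 1.3545 ≈ 144.70.
Rounding up, n = 145.

145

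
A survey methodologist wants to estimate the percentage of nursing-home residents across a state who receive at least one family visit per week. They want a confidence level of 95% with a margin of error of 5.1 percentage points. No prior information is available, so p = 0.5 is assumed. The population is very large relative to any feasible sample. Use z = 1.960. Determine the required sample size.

With p = 0.5, p(1−p) = 0.25.
n = z²·p(1−p)/E² = 1.960² × 0.2500 / 0.051² = 3.8416 × 0.2500 / 0.002601 ≈ 369.24.
Rounding up gives n = 370.

370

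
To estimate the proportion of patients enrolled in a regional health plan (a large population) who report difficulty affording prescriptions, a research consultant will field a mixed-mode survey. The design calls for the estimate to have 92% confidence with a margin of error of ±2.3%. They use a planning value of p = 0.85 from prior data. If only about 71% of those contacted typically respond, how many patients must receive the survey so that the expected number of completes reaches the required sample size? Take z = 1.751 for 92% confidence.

1041

Completed interviews needed: n₀ = 1.751² × 0.1275 / 0.023² ≈ 738.97 → 739.
At a 71% response rate, contacts needed = 739 / 0.71 ≈ 1040.85 → 1041.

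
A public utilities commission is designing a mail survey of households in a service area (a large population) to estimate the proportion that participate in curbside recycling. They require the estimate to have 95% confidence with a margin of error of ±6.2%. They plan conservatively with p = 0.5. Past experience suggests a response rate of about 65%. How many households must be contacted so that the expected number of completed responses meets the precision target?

385

For 95% confidence, z = 1.960.
Completed interviews needed: n₀ = 1.960² × 0.2500 / 0.062² ≈ 249.84 → 250.
At a 65% response rate, contacts needed = 250 / 0.65 ≈ 384.62 → 385.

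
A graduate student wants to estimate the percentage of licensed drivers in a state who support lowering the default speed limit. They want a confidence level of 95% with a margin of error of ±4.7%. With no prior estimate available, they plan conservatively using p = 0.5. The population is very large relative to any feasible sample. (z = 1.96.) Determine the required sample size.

435

With p = 0.5, p(1−p) = 0.25.
n = z²·p(1−p)/E² = 1.96² × 0.2500 / 0.047² = 3.8416 × 0.2500 / 0.002209 ≈ 434.77.
Rounding up gives n = 435.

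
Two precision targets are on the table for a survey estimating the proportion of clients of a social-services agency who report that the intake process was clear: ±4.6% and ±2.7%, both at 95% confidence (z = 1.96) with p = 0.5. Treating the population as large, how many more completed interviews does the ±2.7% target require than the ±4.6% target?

864

At ±4.6%: n = 1.96² × 0.2500 / 0.046² ≈ 453.88 → 454.
At ±2.7%: n = 1.96² × 0.2500 / 0.027² ≈ 1317.42 → 1318.
Additional respondents: 1318 − 454 = 864.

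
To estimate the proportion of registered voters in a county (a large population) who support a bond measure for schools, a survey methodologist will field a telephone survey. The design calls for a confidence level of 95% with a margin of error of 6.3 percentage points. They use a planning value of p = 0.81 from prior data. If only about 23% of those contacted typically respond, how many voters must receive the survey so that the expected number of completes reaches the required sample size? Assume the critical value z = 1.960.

648

Completed interviews needed: n₀ = 1.960² × 0.1539 / 0.063² ≈ 148.96 → 149.
At a 23% response rate, contacts needed = 149 / 0.23 ≈ 647.83 → 648.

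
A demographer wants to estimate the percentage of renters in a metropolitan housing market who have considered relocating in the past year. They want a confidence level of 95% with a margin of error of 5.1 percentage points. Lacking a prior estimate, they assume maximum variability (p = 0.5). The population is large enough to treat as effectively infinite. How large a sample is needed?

For 95% confidence, z = 1.960.
With p = 0.5, p(1−p) = 0.25.
n = z²·p(1−p)/E² = 1.960² × 0.2500 / 0.051² = 3.8416 × 0.2500 / 0.002601 ≈ 369.24.
Rounding up gives n = 370.

370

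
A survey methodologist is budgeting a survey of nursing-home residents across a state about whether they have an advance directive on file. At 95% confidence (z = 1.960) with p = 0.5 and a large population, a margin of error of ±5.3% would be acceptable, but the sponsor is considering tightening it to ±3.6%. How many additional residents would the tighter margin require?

400

At ±5.3%: n = 1.960² × 0.2500 / 0.053² ≈ 341.90 → 342.
At ±3.6%: n = 1.960² × 0.2500 / 0.036² ≈ 741.05 → 742.
Additional respondents: 742 − 342 = 400.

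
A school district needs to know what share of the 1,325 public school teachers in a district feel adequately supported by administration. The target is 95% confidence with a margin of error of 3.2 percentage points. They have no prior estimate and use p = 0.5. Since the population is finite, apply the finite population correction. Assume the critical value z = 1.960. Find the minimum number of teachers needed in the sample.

Unadjusted: n₀ = 1.960² × 0.50 × 0.50 / 0.032² ≈ 937.89, so n₀ = 938.
Finite population correction with N = 1,325: n = n₀ / (1 + (n₀−1)/N) = 938 / (1 + 937/1325) = 938 / 1.7072 ≈ 549.45.
Rounding up, n = 550.

550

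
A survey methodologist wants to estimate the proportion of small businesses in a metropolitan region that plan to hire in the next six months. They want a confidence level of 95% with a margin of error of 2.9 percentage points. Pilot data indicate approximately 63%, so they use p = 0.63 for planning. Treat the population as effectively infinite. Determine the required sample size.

1065

For 95% confidence, z = 1.960.
With p = 0.63, p(1−p) = 0.2331.
n = z²·p(1−p)/E² = 1.960² × 0.2331 / 0.029² = 3.8416 × 0.2331 / 0.000841 ≈ 1064.78.
Rounding up gives n = 1065.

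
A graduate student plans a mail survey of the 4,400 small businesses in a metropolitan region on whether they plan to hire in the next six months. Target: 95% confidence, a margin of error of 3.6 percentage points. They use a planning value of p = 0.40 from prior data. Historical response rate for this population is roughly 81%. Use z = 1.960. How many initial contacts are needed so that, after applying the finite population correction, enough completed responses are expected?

Completed interviews needed (unadjusted): n₀ = 1.960² × 0.2400 / 0.036² ≈ 711.41 → 712.
FPC for N = 4,400: n = 712 / (1 + 711/4400) = 712 / 1.1616 ≈ 612.95 → 613.
At an 81% response rate, contacts needed = 613 / 0.81 ≈ 756.79 → 757.

757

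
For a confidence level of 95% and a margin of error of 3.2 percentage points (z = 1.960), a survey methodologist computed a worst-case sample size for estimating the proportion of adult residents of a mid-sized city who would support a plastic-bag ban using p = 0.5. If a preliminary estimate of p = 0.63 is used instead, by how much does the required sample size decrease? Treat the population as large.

63

Conservative (p = 0.5): n = 1.960² × 0.25 / 0.032² ≈ 937.89 → 938.
Using p = 0.63: p(1−p) = 0.2331, so n = 1.960² × 0.2331 / 0.032² ≈ 874.49 → 875.
Reduction: 938 − 875 = 63.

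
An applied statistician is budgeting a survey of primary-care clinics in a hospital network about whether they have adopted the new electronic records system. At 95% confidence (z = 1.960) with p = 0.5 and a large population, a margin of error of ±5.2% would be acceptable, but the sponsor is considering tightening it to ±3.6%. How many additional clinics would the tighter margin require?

386

At ±5.2%: n = 1.960² × 0.2500 / 0.052² ≈ 355.18 → 356.
At ±3.6%: n = 1.960² × 0.2500 / 0.036² ≈ 741.05 → 742.
Additional respondents: 742 − 356 = 386.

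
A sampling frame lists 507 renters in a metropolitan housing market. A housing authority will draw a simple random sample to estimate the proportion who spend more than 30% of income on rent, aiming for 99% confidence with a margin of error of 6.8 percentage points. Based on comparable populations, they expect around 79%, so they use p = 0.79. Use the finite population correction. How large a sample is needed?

For 99% confidence, z = 2.576.
Unadjusted: n₀ = 2.576² × 0.79 × 0.21 / 0.068² ≈ 238.08, so n₀ = 239.
Finite population correction with N = 507: n = n₀ / (1 + (n₀−1)/N) = 239 / (1 + 238/507) = 239 / 1.4694 ≈ 162.65.
Rounding up, n = 163.

163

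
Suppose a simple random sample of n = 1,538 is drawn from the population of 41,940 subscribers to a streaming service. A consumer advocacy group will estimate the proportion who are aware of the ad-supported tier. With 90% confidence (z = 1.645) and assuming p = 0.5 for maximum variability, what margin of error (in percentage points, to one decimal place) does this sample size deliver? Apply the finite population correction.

2.1

Finite-population factor: (N−n)/(N−1) = (41940−1538)/(41940−1) = 0.9634.
SE(p̂) = √[p(1−p)/n · (N−n)/(N−1)] = √[0.2500/1538 × 0.9634] = 0.01251.
E = z × SE = 1.645 × 0.01251 = 0.02058 ≈ 2.1 percentage points.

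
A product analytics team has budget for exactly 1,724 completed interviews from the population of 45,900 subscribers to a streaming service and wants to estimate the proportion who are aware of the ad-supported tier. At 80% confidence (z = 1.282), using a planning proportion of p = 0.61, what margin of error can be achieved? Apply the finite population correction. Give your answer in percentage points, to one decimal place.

Finite-population factor: (N−n)/(N−1) = (45900−1724)/(45900−1) = 0.9625.
SE(p̂) = √[p(1−p)/n · (N−n)/(N−1)] = √[0.2379/1724 × 0.9625] = 0.01152.
E = z × SE = 1.282 × 0.01152 = 0.01477 ≈ 1.5 percentage points.

1.5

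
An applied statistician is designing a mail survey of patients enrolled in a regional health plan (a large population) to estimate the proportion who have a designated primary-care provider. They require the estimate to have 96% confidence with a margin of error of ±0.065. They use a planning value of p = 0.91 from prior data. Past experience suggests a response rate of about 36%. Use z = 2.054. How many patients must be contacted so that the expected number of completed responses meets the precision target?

228

Completed interviews needed: n₀ = 2.054² × 0.0819 / 0.065² ≈ 81.78 → 82.
At a 36% response rate, contacts needed = 82 / 0.36 ≈ 227.78 → 228.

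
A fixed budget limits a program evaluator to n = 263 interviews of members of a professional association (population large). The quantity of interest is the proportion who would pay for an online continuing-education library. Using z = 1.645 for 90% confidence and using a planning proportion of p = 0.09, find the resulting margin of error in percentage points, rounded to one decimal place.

2.9

SE(p̂) = √[p(1−p)/n] = √[0.0819/263] = 0.01765.
E = z × SE = 1.645 × 0.01765 = 0.02903, or 2.9 percentage points.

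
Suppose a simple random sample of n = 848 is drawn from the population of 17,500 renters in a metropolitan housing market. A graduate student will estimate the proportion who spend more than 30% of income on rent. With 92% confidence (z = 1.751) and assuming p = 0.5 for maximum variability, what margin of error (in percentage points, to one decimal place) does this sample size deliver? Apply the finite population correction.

2.9

Finite-population factor: (N−n)/(N−1) = (17500−848)/(17500−1) = 0.9516.
SE(p̂) = √[p(1−p)/n · (N−n)/(N−1)] = √[0.2500/848 × 0.9516] = 0.01675.
E = z × SE = 1.751 × 0.01675 = 0.02933 ≈ 2.9 percentage points.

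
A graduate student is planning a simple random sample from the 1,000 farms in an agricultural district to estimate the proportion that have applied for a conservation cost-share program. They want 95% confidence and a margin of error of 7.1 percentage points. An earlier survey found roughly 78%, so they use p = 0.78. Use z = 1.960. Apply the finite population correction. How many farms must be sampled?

Unadjusted: n₀ = 1.960² × 0.78 × 0.22 / 0.071² ≈ 130.77, so n₀ = 131.
Finite population correction with N = 1,000: n = n₀ / (1 + (n₀−1)/N) = 131 / (1 + 130/1000) = 131 / 1.1300 ≈ 115.93.
Rounding up, n = 116.

116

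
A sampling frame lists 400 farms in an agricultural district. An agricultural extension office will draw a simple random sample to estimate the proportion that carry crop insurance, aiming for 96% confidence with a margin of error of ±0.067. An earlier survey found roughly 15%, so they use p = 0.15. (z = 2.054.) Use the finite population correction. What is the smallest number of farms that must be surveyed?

Unadjusted: n₀ = 2.054² × 0.15 × 0.85 / 0.067² ≈ 119.83, so n₀ = 120.
Finite population correction with N = 400: n = n₀ / (1 + (n₀−1)/N) = 120 / (1 + 119/400) = 120 / 1.2975 ≈ 92.49.
Rounding up, n = 93.

93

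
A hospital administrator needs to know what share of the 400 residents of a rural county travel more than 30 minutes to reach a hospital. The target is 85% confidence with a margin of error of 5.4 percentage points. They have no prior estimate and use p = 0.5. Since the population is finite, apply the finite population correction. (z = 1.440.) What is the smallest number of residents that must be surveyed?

Unadjusted: n₀ = 1.440² × 0.50 × 0.50 / 0.054² ≈ 177.78, so n₀ = 178.
Finite population correction with N = 400: n = n₀ / (1 + (n₀−1)/N) = 178 / (1 + 177/400) = 178 / 1.4425 ≈ 123.40.
Rounding up, n = 124.

124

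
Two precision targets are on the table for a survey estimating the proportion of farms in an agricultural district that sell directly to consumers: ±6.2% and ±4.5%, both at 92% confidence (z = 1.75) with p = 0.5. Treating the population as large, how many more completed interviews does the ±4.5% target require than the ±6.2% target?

At ±6.2%: n = 1.75² × 0.2500 / 0.062² ≈ 199.17 → 200.
At ±4.5%: n = 1.75² × 0.2500 / 0.045² ≈ 378.09 → 379.
Additional respondents: 379 − 200 = 179.

179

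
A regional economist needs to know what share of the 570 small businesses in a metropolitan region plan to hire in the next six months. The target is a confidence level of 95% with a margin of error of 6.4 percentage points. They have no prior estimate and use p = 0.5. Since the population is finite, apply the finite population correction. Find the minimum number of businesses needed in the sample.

167

For 95% confidence, z = 1.96.
Unadjusted: n₀ = 1.96² × 0.50 × 0.50 / 0.064² ≈ 234.47, so n₀ = 235.
Finite population correction with N = 570: n = n₀ / (1 + (n₀−1)/N) = 235 / (1 + 234/570) = 235 / 1.4105 ≈ 166.60.
Rounding up, n = 167.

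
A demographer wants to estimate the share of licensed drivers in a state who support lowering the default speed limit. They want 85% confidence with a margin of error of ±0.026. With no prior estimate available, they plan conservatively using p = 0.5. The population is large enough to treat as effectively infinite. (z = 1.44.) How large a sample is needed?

With p = 0.5, p(1−p) = 0.25.
n = z²·p(1−p)/E² = 1.44² × 0.2500 / 0.026² = 2.0736 × 0.2500 / 0.000676 ≈ 766.86.
Rounding up gives n = 767.

767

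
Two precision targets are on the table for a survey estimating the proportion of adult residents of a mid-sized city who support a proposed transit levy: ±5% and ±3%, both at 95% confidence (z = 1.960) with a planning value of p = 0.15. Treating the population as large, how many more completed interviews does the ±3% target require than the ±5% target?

349

At ±5%: n = 1.960² × 0.1275 / 0.050² ≈ 195.92 → 196.
At ±3%: n = 1.960² × 0.1275 / 0.030² ≈ 544.23 → 545.
Additional respondents: 545 − 196 = 349.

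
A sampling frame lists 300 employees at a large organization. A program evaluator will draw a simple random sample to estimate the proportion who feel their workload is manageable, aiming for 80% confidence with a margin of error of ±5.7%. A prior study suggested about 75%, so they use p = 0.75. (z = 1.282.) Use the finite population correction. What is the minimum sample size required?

Unadjusted: n₀ = 1.282² × 0.75 × 0.25 / 0.057² ≈ 94.85, so n₀ = 95.
Finite population correction with N = 300: n = n₀ / (1 + (n₀−1)/N) = 95 / (1 + 94/300) = 95 / 1.3133 ≈ 72.34.
Rounding up, n = 73.

73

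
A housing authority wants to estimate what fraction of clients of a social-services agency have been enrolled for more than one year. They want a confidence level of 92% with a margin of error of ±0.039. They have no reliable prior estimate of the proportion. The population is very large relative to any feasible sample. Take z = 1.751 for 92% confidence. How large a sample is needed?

With no prior estimate, use p = 0.5, giving p(1−p) = 0.25.
n = z²·p(1−p)/E² = 1.751² × 0.2500 / 0.039² = 3.0660 × 0.2500 / 0.001521 ≈ 503.94.
Rounding up gives n = 504.

504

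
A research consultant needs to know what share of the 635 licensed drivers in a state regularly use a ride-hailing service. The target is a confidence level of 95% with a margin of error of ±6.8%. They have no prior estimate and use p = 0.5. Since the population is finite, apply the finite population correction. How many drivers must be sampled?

For 95% confidence, z = 1.960.
Unadjusted: n₀ = 1.960² × 0.50 × 0.50 / 0.068² ≈ 207.70, so n₀ = 208.
Finite population correction with N = 635: n = n₀ / (1 + (n₀−1)/N) = 208 / (1 + 207/635) = 208 / 1.3260 ≈ 156.86.
Rounding up, n = 157.

157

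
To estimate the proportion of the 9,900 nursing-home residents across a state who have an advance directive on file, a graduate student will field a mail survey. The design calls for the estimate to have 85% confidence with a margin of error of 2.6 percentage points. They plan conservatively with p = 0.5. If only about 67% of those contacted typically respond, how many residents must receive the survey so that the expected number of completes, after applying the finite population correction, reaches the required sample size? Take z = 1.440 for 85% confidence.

Completed interviews needed (unadjusted): n₀ = 1.440² × 0.2500 / 0.026² ≈ 766.86 → 767.
FPC for N = 9,900: n = 767 / (1 + 766/9900) = 767 / 1.0774 ≈ 711.92 → 712.
At a 67% response rate, contacts needed = 712 / 0.67 ≈ 1062.69 → 1063.

1063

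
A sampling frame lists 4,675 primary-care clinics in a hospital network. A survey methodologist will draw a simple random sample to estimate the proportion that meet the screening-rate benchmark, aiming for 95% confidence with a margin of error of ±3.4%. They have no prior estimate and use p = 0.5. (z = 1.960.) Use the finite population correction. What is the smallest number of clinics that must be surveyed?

Unadjusted: n₀ = 1.960² × 0.50 × 0.50 / 0.034² ≈ 830.80, so n₀ = 831.
Finite population correction with N = 4,675: n = n₀ / (1 + (n₀−1)/N) = 831 / (1 + 830/4675) = 831 / 1.1775 ≈ 705.71.
Rounding up, n = 706.

706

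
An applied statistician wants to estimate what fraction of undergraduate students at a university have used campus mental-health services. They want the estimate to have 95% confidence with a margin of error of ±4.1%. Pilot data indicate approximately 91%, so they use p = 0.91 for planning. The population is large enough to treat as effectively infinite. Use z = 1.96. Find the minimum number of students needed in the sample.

188

With p = 0.91, p(1−p) = 0.0819.
n = z²·p(1−p)/E² = 1.96² × 0.0819 / 0.041² = 3.8416 × 0.0819 / 0.001681 ≈ 187.17.
Rounding up gives n = 188.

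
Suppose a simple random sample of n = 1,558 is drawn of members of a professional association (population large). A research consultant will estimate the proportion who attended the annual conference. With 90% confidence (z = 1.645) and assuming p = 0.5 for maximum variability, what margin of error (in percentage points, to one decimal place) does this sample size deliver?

SE(p̂) = √[p(1−p)/n] = √[0.2500/1558] = 0.01267.
E = z × SE = 1.645 × 0.01267 = 0.02084, or 2.1 percentage points.

2.1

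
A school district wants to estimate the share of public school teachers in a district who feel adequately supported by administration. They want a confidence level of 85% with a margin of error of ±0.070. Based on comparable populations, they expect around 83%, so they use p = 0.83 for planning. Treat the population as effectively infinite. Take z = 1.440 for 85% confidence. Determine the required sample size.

60

With p = 0.83, p(1−p) = 0.1411.
n = z²·p(1−p)/E² = 1.440² × 0.1411 / 0.070² = 2.0736 × 0.1411 / 0.004900 ≈ 59.71.
Rounding up gives n = 60.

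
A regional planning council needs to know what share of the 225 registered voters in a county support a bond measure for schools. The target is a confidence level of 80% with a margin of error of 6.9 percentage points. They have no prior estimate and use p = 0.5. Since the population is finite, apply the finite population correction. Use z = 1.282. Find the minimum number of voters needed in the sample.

63

Unadjusted: n₀ = 1.282² × 0.50 × 0.50 / 0.069² ≈ 86.30, so n₀ = 87.
Finite population correction with N = 225: n = n₀ / (1 + (n₀−1)/N) = 87 / (1 + 86/225) = 87 / 1.3822 ≈ 62.94.
Rounding up, n = 63.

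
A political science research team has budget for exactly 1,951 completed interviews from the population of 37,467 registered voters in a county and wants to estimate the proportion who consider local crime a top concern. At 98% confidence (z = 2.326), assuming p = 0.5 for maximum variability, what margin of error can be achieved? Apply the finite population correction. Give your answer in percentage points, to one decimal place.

2.6

Finite-population factor: (N−n)/(N−1) = (37467−1951)/(37467−1) = 0.9480.
SE(p̂) = √[p(1−p)/n · (N−n)/(N−1)] = √[0.2500/1951 × 0.9480] = 0.01102.
E = z × SE = 2.326 × 0.01102 = 0.02564 ≈ 2.6 percentage points.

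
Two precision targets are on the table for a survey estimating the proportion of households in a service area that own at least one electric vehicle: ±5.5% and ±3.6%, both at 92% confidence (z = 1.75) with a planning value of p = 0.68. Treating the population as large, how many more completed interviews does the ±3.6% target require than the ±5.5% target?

294

At ±5.5%: n = 1.75² × 0.2176 / 0.055² ≈ 220.30 → 221.
At ±3.6%: n = 1.75² × 0.2176 / 0.036² ≈ 514.20 → 515.
Additional respondents: 515 − 221 = 294.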